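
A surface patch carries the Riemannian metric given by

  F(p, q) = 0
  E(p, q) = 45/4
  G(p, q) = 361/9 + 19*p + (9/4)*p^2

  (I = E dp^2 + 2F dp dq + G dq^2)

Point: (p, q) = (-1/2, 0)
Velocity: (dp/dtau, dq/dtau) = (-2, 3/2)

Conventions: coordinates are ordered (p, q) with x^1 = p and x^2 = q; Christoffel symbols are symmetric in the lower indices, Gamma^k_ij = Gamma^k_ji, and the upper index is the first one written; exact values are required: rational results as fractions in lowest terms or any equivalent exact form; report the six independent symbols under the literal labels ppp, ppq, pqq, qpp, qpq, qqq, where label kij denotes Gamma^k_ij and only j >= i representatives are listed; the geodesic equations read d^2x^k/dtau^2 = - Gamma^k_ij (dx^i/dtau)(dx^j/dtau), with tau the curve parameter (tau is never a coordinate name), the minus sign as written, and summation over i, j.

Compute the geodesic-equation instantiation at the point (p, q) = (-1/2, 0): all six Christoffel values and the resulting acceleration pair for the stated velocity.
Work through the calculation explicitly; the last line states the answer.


E = 45/4, F = 0, G = 4489/144 at the point
E_p = 0, E_q = 0, F_p = 0, F_q = 0, G_p = 67/4, G_q = 0
EG - F^2 = 22445/64;  g^inv = (64/22445) * [[4489/144, 0], [0, 45/4]]
first-kind symbols [ij,l] = (1/2)(d_i g_jl + d_j g_il - d_l g_ij): [pp,p] = E_p/2 = 0, [pp,q] = F_p - E_q/2 = 0, [pq,p] = E_q/2 = 0, [pq,q] = G_p/2 = 67/8, [qq,p] = F_q - G_p/2 = -67/8, [qq,q] = G_q/2 = 0
Gamma^p_ij = (G*[ij,p] - F*[ij,q])/(EG - F^2), Gamma^q_ij = (E*[ij,q] - F*[ij,p])/(EG - F^2)
Gamma_ppp = 0, Gamma_ppq = 0, Gamma_pqq = -67/90, Gamma_qpp = 0, Gamma_qpq = 18/67, Gamma_qqq = 0
d^2p/dtau^2 = -(Gamma_ppp*(-2)^2 + 2*Gamma_ppq*(-2)*(3/2) + Gamma_pqq*(3/2)^2) = 67/40
d^2q/dtau^2 = -(Gamma_qpp*(-2)^2 + 2*Gamma_qpq*(-2)*(3/2) + Gamma_qqq*(3/2)^2) = 108/67

Answer: Gamma_ppp = 0, Gamma_ppq = 0, Gamma_pqq = -67/90, Gamma_qpp = 0, Gamma_qpq = 18/67, Gamma_qqq = 0; accelerations (d^2p/dtau^2, d^2q/dtau^2) = (67/40, 108/67)


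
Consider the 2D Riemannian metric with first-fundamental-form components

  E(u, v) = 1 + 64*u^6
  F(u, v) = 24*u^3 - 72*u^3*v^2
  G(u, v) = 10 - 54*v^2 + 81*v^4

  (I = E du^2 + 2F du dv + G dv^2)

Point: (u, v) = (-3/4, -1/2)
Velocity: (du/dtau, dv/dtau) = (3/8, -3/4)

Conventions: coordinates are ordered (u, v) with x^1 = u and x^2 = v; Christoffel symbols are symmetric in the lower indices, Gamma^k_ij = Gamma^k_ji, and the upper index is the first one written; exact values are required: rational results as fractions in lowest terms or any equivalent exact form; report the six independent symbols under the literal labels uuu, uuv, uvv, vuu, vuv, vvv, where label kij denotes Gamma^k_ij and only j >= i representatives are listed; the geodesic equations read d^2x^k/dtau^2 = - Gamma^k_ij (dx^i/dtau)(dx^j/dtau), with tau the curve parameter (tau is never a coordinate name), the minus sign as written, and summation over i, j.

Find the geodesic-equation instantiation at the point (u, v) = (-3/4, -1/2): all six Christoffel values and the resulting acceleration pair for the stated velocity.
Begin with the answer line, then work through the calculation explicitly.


Answer: Gamma_uuu = -2916/829, Gamma_uuv = 0, Gamma_uvv = -1944/829, Gamma_vuu = 648/829, Gamma_vuv = 0, Gamma_vvv = 432/829; accelerations (d^2u/dtau^2, d^2v/dtau^2) = (24057/13264, -2673/6632)

E = 793/64, F = -81/32, G = 25/16 at the point
E_u = -729/8, E_v = 0, F_u = 81/8, F_v = -243/8, G_u = 0, G_v = 27/2
EG - F^2 = 829/64;  g^inv = (64/829) * [[25/16, 81/32], [81/32, 793/64]]
first-kind symbols [ij,l] = (1/2)(d_i g_jl + d_j g_il - d_l g_ij): [uu,u] = E_u/2 = -729/16, [uu,v] = F_u - E_v/2 = 81/8, [uv,u] = E_v/2 = 0, [uv,v] = G_u/2 = 0, [vv,u] = F_v - G_u/2 = -243/8, [vv,v] = G_v/2 = 27/4
Gamma^u_ij = (G*[ij,u] - F*[ij,v])/(EG - F^2), Gamma^v_ij = (E*[ij,v] - F*[ij,u])/(EG - F^2)
Gamma_uuu = -2916/829, Gamma_uuv = 0, Gamma_uvv = -1944/829, Gamma_vuu = 648/829, Gamma_vuv = 0, Gamma_vvv = 432/829
d^2u/dtau^2 = -(Gamma_uuu*(3/8)^2 + 2*Gamma_uuv*(3/8)*(-3/4) + Gamma_uvv*(-3/4)^2) = 24057/13264
d^2v/dtau^2 = -(Gamma_vuu*(3/8)^2 + 2*Gamma_vuv*(3/8)*(-3/4) + Gamma_vvv*(-3/4)^2) = -2673/6632


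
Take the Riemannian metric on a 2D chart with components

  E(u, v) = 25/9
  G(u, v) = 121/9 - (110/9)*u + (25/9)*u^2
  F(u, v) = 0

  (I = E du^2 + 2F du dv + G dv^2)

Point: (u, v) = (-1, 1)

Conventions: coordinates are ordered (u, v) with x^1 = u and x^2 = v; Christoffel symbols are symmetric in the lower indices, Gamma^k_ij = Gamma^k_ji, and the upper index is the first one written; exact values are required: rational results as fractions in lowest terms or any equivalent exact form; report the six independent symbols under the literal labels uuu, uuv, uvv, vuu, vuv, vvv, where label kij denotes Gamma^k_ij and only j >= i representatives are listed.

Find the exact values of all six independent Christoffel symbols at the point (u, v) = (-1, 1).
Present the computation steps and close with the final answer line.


E = 25/9, F = 0, G = 256/9 at the point
E_u = 0, E_v = 0, F_u = 0, F_v = 0, G_u = -160/9, G_v = 0
EG - F^2 = 6400/81;  g^inv = (81/6400) * [[256/9, 0], [0, 25/9]]
first-kind symbols [ij,l] = (1/2)(d_i g_jl + d_j g_il - d_l g_ij): [uu,u] = E_u/2 = 0, [uu,v] = F_u - E_v/2 = 0, [uv,u] = E_v/2 = 0, [uv,v] = G_u/2 = -80/9, [vv,u] = F_v - G_u/2 = 80/9, [vv,v] = G_v/2 = 0
Gamma^u_ij = (G*[ij,u] - F*[ij,v])/(EG - F^2), Gamma^v_ij = (E*[ij,v] - F*[ij,u])/(EG - F^2)

Answer: Gamma_uuu = 0, Gamma_uuv = 0, Gamma_uvv = 16/5, Gamma_vuu = 0, Gamma_vuv = -5/16, Gamma_vvv = 0


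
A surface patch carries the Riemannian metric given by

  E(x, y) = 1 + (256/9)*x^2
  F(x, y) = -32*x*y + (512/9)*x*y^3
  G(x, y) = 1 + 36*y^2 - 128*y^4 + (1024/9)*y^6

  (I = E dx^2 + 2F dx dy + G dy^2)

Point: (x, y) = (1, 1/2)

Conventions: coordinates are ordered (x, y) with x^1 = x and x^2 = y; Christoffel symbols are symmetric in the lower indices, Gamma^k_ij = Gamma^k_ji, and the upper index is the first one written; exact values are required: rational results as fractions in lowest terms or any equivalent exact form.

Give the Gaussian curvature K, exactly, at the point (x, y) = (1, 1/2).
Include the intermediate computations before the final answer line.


E = 265/9, F = -80/9, G = 34/9, EG - F^2 = 290/9 at the point
E_x = 512/9, E_y = 0, F_x = -80/9, F_y = 32/3, G_x = 0, G_y = -20/3
E_yy = 0, F_xy = 32/3, G_xx = 0
Evaluate Brioschi's two determinant matrices M1, M2 and divide by (EG - F^2)^2.
M1 = [[-E_yy/2 + F_xy - G_xx/2, E_x/2, F_x - E_y/2], [F_y - G_x/2, E, F], [G_y/2, F, G]] = [[32/3, 256/9, -80/9], [32/3, 265/9, -80/9], [-10/3, -80/9, 34/9]]; det M1 = 32/3
M2 = [[0, E_y/2, G_x/2], [E_y/2, E, F], [G_x/2, F, G]] = [[0, 0, 0], [0, 265/9, -80/9], [0, -80/9, 34/9]]; det M2 = 0
det M1 - det M2 = 32/3; K = 32/3 / (290/9)^2 = 216/21025

Answer: K = 216/21025


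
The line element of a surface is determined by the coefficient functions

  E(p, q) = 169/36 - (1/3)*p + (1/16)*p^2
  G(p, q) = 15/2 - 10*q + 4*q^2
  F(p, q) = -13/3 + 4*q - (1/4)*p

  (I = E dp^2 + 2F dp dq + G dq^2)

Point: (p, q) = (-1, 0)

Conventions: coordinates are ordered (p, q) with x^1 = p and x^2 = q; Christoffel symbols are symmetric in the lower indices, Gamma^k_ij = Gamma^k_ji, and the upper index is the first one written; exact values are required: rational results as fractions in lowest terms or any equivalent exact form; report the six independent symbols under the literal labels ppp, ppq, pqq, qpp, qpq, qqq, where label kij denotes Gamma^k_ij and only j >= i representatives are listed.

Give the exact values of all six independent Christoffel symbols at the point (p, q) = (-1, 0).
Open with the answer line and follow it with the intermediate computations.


Answer: Gamma_ppp = -789/6193, Gamma_ppq = 0, Gamma_pqq = 2760/6193, Gamma_qpp = -636/6193, Gamma_qpq = 0, Gamma_qqq = -2626/6193

E = 733/144, F = -49/12, G = 15/2 at the point
E_p = -11/24, E_q = 0, F_p = -1/4, F_q = 4, G_p = 0, G_q = -10
EG - F^2 = 6193/288;  g^inv = (288/6193) * [[15/2, 49/12], [49/12, 733/144]]
first-kind symbols [ij,l] = (1/2)(d_i g_jl + d_j g_il - d_l g_ij): [pp,p] = E_p/2 = -11/48, [pp,q] = F_p - E_q/2 = -1/4, [pq,p] = E_q/2 = 0, [pq,q] = G_p/2 = 0, [qq,p] = F_q - G_p/2 = 4, [qq,q] = G_q/2 = -5
Gamma^p_ij = (G*[ij,p] - F*[ij,q])/(EG - F^2), Gamma^q_ij = (E*[ij,q] - F*[ij,p])/(EG - F^2)


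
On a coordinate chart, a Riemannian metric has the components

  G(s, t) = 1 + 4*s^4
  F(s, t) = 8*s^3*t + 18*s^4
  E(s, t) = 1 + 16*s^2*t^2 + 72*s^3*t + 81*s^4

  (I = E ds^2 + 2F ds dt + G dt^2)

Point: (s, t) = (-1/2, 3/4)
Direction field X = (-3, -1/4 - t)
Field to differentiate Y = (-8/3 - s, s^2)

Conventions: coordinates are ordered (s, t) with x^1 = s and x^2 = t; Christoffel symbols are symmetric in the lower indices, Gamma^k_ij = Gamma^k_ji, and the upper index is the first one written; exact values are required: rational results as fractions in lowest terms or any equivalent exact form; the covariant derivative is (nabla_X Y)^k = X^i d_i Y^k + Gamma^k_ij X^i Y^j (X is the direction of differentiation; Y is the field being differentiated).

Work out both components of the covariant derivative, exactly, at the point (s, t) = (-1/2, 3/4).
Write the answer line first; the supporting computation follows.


Answer: (nabla_X Y)^s = -415/29, (nabla_X Y)^t = -743/87

E = 25/16, F = 3/8, G = 5/4 at the point
E_s = -9, E_t = -3, F_s = -9/2, F_t = -1, G_s = -2, G_t = 0
EG - F^2 = 29/16;  g^inv = (16/29) * [[5/4, -3/8], [-3/8, 25/16]]
first-kind symbols [ij,l] = (1/2)(d_i g_jl + d_j g_il - d_l g_ij): [ss,s] = E_s/2 = -9/2, [ss,t] = F_s - E_t/2 = -3, [st,s] = E_t/2 = -3/2, [st,t] = G_s/2 = -1, [tt,s] = F_t - G_s/2 = 0, [tt,t] = G_t/2 = 0
Gamma^s_ij = (G*[ij,s] - F*[ij,t])/(EG - F^2), Gamma^t_ij = (E*[ij,t] - F*[ij,s])/(EG - F^2)
Gamma_sss = -72/29, Gamma_sst = -24/29, Gamma_stt = 0, Gamma_tss = -48/29, Gamma_tst = -16/29, Gamma_ttt = 0
X = (-3, -1), Y = (-13/6, 1/4) at the point


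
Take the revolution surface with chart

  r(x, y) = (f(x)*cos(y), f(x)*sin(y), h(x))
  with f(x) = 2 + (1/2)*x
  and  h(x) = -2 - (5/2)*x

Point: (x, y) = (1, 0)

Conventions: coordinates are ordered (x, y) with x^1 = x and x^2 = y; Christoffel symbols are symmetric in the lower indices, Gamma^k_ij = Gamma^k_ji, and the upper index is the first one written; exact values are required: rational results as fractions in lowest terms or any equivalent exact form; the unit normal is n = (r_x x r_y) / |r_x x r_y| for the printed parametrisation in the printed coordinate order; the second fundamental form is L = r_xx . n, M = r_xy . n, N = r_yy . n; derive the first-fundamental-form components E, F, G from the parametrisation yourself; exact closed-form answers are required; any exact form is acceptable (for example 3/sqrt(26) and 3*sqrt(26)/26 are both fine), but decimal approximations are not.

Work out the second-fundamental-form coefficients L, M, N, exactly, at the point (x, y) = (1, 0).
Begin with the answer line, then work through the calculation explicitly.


Answer: L = 0, M = 0, N = -25*sqrt(26)/52

f = 5/2, f' = 1/2, f'' = 0, h' = -5/2, h'' = 0
E = 13/2, F = 0, G = 25/4; answer radicand W^2 = 13/2
unnormalised second-form numerators: l = 0, m = 0, n = -25/4; L = l/sqrt(13/2), and similarly M = m/sqrt(W^2), N = n/sqrt(W^2)


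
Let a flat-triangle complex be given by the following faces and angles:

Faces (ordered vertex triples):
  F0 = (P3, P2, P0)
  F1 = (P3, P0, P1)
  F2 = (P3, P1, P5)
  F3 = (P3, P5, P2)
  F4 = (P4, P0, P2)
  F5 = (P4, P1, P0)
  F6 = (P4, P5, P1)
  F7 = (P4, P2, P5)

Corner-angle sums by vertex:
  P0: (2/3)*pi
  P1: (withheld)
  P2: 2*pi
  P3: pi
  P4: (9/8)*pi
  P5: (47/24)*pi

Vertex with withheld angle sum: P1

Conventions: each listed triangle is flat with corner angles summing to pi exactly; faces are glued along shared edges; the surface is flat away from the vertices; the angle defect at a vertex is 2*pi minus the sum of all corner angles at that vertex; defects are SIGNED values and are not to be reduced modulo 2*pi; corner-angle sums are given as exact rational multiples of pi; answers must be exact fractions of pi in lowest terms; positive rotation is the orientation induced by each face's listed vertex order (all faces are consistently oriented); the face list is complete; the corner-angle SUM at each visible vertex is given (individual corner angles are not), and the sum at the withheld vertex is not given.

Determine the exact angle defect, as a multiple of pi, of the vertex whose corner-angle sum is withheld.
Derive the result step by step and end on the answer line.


V = 6, E = 12, F = 8; chi = V - E + F = 2
Gauss-Bonnet: total defect = 2*pi*chi = 4*pi; visible defects sum to (13/4)*pi

Answer: defect(P1) = (3/4)*pi


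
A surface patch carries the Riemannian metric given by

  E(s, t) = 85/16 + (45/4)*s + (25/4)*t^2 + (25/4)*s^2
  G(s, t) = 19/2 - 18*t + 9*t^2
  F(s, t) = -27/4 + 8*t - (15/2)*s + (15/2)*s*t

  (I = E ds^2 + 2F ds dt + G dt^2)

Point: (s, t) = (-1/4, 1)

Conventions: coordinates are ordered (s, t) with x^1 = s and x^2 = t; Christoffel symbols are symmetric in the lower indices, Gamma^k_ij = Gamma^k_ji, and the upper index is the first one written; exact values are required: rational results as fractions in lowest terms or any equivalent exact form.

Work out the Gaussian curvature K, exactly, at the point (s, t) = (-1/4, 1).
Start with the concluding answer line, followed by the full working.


Answer: K = -121248/29645

E = 585/64, F = 5/4, G = 1/2, EG - F^2 = 385/128 at the point
E_s = 65/8, E_t = 25/2, F_s = 0, F_t = 49/8, G_s = 0, G_t = 0
E_tt = 25/2, F_st = 15/2, G_ss = 0
The intrinsic route: Brioschi's K = (det M1 - det M2)/(EG - F^2)^2.
M1 = [[-E_tt/2 + F_st - G_ss/2, E_s/2, F_s - E_t/2], [F_t - G_s/2, E, F], [G_t/2, F, G]] = [[5/4, 65/16, -25/4], [49/8, 585/64, 5/4], [0, 5/4, 1/2]]; det M1 = -28945/512
M2 = [[0, E_t/2, G_s/2], [E_t/2, E, F], [G_s/2, F, G]] = [[0, 25/4, 0], [25/4, 585/64, 5/4], [0, 5/4, 1/2]]; det M2 = -625/32
det M1 - det M2 = -18945/512; K = -18945/512 / (385/128)^2 = -121248/29645


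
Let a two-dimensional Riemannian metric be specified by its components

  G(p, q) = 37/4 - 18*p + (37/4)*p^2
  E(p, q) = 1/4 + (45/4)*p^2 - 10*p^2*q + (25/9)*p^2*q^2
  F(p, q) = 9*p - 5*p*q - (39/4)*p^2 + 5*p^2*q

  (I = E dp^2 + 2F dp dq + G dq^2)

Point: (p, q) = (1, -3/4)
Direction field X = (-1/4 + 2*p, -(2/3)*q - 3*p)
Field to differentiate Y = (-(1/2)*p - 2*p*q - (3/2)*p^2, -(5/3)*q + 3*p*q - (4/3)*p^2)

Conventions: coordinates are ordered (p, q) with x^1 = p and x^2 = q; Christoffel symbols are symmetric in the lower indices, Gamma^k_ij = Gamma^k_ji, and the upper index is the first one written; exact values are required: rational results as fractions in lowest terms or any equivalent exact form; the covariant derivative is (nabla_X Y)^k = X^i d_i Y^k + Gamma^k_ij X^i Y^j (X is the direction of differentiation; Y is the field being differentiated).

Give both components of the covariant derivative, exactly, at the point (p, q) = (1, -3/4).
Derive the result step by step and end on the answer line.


E = 329/16, F = -3/4, G = 1/2 at the point
E_p = 325/8, E_q = -85/6, F_p = -57/4, F_q = 0, G_p = 1/2, G_q = 0
EG - F^2 = 311/32;  g^inv = (32/311) * [[1/2, 3/4], [3/4, 329/16]]
first-kind symbols [ij,l] = (1/2)(d_i g_jl + d_j g_il - d_l g_ij): [pp,p] = E_p/2 = 325/16, [pp,q] = F_p - E_q/2 = -43/6, [pq,p] = E_q/2 = -85/12, [pq,q] = G_p/2 = 1/4, [qq,p] = F_q - G_p/2 = -1/4, [qq,q] = G_q/2 = 0
Gamma^p_ij = (G*[ij,p] - F*[ij,q])/(EG - F^2), Gamma^q_ij = (E*[ij,q] - F*[ij,p])/(EG - F^2)
Gamma_ppp = 153/311, Gamma_ppq = -322/933, Gamma_pqq = -4/311, Gamma_qpp = -25369/1866, Gamma_qpq = -11/622, Gamma_qqq = -6/311
X = (7/4, -5/2), Y = (-1/2, -7/3) at the point

Answer: (nabla_X Y)^p = 44165/22392, (nabla_X Y)^q = -97/933


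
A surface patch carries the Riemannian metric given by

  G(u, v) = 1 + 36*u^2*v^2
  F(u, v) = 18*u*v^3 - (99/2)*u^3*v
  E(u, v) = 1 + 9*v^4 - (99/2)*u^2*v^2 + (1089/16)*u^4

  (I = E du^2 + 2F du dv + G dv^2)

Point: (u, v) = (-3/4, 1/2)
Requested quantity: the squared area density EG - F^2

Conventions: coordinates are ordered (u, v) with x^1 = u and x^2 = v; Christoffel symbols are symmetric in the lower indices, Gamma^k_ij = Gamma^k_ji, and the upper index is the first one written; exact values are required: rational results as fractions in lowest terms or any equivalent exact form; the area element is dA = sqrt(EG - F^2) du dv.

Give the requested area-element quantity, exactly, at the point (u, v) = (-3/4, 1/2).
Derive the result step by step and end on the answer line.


E = 66097/4096, F = 2241/256, G = 97/16; EG - F^2 = 86833/4096

Answer: EG - F^2 = 86833/4096


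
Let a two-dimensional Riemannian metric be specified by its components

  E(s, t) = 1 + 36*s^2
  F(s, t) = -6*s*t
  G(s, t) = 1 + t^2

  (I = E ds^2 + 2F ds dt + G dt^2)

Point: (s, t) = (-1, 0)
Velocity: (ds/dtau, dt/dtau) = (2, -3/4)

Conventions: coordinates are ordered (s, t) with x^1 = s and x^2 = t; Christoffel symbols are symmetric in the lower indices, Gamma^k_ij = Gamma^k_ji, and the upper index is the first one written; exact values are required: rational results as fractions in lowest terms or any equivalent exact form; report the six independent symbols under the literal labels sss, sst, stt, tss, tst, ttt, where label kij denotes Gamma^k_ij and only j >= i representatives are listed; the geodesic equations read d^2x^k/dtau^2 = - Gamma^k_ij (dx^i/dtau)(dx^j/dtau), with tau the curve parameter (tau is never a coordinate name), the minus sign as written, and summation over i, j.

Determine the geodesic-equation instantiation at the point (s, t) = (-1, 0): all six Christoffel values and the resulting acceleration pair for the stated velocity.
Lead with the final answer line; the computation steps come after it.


Answer: Gamma_sss = -36/37, Gamma_sst = 0, Gamma_stt = 6/37, Gamma_tss = 0, Gamma_tst = 0, Gamma_ttt = 0; accelerations (d^2s/dtau^2, d^2t/dtau^2) = (1125/296, 0)

E = 37, F = 0, G = 1 at the point
E_s = -72, E_t = 0, F_s = 0, F_t = 6, G_s = 0, G_t = 0
EG - F^2 = 37;  g^inv = (1/37) * [[1, 0], [0, 37]]
first-kind symbols [ij,l] = (1/2)(d_i g_jl + d_j g_il - d_l g_ij): [ss,s] = E_s/2 = -36, [ss,t] = F_s - E_t/2 = 0, [st,s] = E_t/2 = 0, [st,t] = G_s/2 = 0, [tt,s] = F_t - G_s/2 = 6, [tt,t] = G_t/2 = 0
Gamma^s_ij = (G*[ij,s] - F*[ij,t])/(EG - F^2), Gamma^t_ij = (E*[ij,t] - F*[ij,s])/(EG - F^2)
Gamma_sss = -36/37, Gamma_sst = 0, Gamma_stt = 6/37, Gamma_tss = 0, Gamma_tst = 0, Gamma_ttt = 0
d^2s/dtau^2 = -(Gamma_sss*(2)^2 + 2*Gamma_sst*(2)*(-3/4) + Gamma_stt*(-3/4)^2) = 1125/296
d^2t/dtau^2 = -(Gamma_tss*(2)^2 + 2*Gamma_tst*(2)*(-3/4) + Gamma_ttt*(-3/4)^2) = 0


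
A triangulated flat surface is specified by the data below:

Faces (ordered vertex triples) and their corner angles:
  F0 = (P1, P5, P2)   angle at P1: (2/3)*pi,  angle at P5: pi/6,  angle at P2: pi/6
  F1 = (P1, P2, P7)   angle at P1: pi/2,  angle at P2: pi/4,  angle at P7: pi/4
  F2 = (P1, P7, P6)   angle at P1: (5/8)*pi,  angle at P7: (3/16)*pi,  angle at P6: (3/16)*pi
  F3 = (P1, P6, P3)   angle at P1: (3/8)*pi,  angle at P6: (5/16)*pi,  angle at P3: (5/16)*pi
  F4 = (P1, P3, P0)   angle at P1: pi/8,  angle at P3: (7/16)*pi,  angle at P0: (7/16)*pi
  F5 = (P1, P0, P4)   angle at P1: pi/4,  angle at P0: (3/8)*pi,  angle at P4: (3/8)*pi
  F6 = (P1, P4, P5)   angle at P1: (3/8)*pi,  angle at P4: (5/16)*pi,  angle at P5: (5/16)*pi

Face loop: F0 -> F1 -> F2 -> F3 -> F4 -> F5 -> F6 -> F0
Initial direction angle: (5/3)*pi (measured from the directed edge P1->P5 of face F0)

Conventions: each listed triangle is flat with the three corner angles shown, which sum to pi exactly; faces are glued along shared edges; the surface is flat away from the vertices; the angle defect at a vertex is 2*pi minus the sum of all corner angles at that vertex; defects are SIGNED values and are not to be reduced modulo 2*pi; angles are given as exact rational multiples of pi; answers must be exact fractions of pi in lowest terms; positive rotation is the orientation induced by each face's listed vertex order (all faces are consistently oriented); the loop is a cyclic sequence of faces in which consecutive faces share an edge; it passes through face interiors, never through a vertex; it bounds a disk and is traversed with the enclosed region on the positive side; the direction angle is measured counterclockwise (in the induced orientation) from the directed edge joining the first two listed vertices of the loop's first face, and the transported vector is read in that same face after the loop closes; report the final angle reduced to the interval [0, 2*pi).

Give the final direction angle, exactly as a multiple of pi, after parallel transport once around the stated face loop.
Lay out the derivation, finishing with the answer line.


enclosed vertex P1: corner angles sum to (35/12)*pi, defect = 2*pi - (35/12)*pi = (-11/12)*pi
holonomy = initial angle + sum of enclosed defects (mod 2*pi), positive in the induced orientation
final angle = (5/3)*pi - (11/12)*pi = (3/4)*pi (mod 2*pi)

Answer: final direction angle = (3/4)*pi


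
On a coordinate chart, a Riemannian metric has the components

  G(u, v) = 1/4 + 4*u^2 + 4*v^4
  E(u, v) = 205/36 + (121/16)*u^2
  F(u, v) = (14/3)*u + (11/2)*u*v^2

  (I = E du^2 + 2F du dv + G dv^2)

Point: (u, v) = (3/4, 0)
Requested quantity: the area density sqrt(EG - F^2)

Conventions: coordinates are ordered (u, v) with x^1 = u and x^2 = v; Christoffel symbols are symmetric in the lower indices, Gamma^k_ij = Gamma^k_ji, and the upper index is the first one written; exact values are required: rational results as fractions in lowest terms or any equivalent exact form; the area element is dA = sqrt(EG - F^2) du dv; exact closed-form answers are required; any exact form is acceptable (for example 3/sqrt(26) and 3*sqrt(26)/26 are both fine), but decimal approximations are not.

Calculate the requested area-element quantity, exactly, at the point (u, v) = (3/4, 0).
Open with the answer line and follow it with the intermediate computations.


Answer: sqrt(EG - F^2) = sqrt(116314)/96

E = 22921/2304, F = 7/2, G = 5/2; EG - F^2 = 58157/4608


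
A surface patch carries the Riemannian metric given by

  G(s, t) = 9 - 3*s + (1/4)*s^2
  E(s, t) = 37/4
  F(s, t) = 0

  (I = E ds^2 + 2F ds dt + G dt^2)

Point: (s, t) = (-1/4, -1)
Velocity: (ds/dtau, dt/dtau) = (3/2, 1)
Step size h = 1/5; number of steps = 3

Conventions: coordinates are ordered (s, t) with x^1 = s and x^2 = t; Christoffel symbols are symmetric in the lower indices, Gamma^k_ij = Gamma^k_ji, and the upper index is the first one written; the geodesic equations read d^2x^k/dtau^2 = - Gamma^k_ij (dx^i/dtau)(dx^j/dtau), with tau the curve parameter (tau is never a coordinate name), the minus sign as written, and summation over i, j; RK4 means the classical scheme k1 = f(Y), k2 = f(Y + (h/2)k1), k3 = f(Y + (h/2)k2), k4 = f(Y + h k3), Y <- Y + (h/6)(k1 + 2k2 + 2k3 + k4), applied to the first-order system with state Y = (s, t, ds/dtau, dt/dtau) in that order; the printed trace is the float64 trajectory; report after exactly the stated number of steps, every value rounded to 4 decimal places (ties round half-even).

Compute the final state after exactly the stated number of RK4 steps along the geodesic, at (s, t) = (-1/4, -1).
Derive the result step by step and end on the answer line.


f(Y) = (ds/dtau, dt/dtau, -Gamma^s_ij Y'^i Y'^j, -Gamma^t_ij Y'^i Y'^j) with the Gammas evaluated at the stage position; h = 0.200000; intermediate values shown to 6 dp
step 0: s = -0.2500, t = -1.0000, ds/dtau = 1.5000, dt/dtau = 1.0000
step 1:
  k1: at (s, t) = (-0.250000, -1.000000), (ds/dtau, dt/dtau) = (1.500000, 1.000000); Gamma_sss = 0.000000, Gamma_sst = 0.000000, Gamma_stt = 0.168919, Gamma_tss = 0.000000, Gamma_tst = -0.160000, Gamma_ttt = 0.000000; k1 = (1.500000, 1.000000, -0.168919, 0.480000)
  k2: at (s, t) = (-0.100000, -0.900000), (ds/dtau, dt/dtau) = (1.483108, 1.048000); Gamma_sss = 0.000000, Gamma_sst = 0.000000, Gamma_stt = 0.164865, Gamma_tss = 0.000000, Gamma_tst = -0.163934, Gamma_ttt = 0.000000; k2 = (1.483108, 1.048000, -0.181072, 0.509606)
  k3: at (s, t) = (-0.101689, -0.895200), (ds/dtau, dt/dtau) = (1.481893, 1.050961); Gamma_sss = 0.000000, Gamma_sst = 0.000000, Gamma_stt = 0.164911, Gamma_tss = 0.000000, Gamma_tst = -0.163889, Gamma_ttt = 0.000000; k3 = (1.481893, 1.050961, -0.182147, 0.510485)
  k4: at (s, t) = (0.046379, -0.789808), (ds/dtau, dt/dtau) = (1.463571, 1.102097); Gamma_sss = 0.000000, Gamma_sst = 0.000000, Gamma_stt = 0.160909, Gamma_tss = 0.000000, Gamma_tst = -0.167965, Gamma_ttt = 0.000000; k4 = (1.463571, 1.102097, -0.195443, 0.541854)
  Y <- Y + (h/6)(k1 + 2k2 + 2k3 + k4): s = 0.0465, t = -0.7900, ds/dtau = 1.4636, dt/dtau = 1.1021
step 2:
  k1: at (s, t) = (0.046452, -0.789999), (ds/dtau, dt/dtau) = (1.463640, 1.102068); Gamma_sss = 0.000000, Gamma_sst = 0.000000, Gamma_stt = 0.160907, Gamma_tss = 0.000000, Gamma_tst = -0.167967, Gamma_ttt = 0.000000; k1 = (1.463640, 1.102068, -0.195430, 0.541872)
  k2: at (s, t) = (0.192816, -0.679793), (ds/dtau, dt/dtau) = (1.444097, 1.156255); Gamma_sss = 0.000000, Gamma_sst = 0.000000, Gamma_stt = 0.156951, Gamma_tss = 0.000000, Gamma_tst = -0.172201, Gamma_ttt = 0.000000; k2 = (1.444097, 1.156255, -0.209832, 0.575062)
  k3: at (s, t) = (0.190862, -0.674374), (ds/dtau, dt/dtau) = (1.442657, 1.159574); Gamma_sss = 0.000000, Gamma_sst = 0.000000, Gamma_stt = 0.157004, Gamma_tss = 0.000000, Gamma_tst = -0.172143, Gamma_ttt = 0.000000; k3 = (1.442657, 1.159574, -0.211109, 0.575943)
  k4: at (s, t) = (0.334984, -0.558085), (ds/dtau, dt/dtau) = (1.421418, 1.217257); Gamma_sss = 0.000000, Gamma_sst = 0.000000, Gamma_stt = 0.153109, Gamma_tss = 0.000000, Gamma_tst = -0.176522, Gamma_ttt = 0.000000; k4 = (1.421418, 1.217257, -0.226863, 0.610848)
  Y <- Y + (h/6)(k1 + 2k2 + 2k3 + k4): s = 0.3351, t = -0.5583, ds/dtau = 1.4215, dt/dtau = 1.2172
step 3:
  k1: at (s, t) = (0.335071, -0.558300), (ds/dtau, dt/dtau) = (1.421501, 1.217226); Gamma_sss = 0.000000, Gamma_sst = 0.000000, Gamma_stt = 0.153106, Gamma_tss = 0.000000, Gamma_tst = -0.176525, Gamma_ttt = 0.000000; k1 = (1.421501, 1.217226, -0.226848, 0.610877)
  k2: at (s, t) = (0.477221, -0.436577), (ds/dtau, dt/dtau) = (1.398816, 1.278313); Gamma_sss = 0.000000, Gamma_sst = 0.000000, Gamma_stt = 0.149264, Gamma_tss = 0.000000, Gamma_tst = -0.181068, Gamma_ttt = 0.000000; k2 = (1.398816, 1.278313, -0.243910, 0.647545)
  k3: at (s, t) = (0.474953, -0.430469), (ds/dtau, dt/dtau) = (1.397110, 1.281980); Gamma_sss = 0.000000, Gamma_sst = 0.000000, Gamma_stt = 0.149326, Gamma_tss = 0.000000, Gamma_tst = -0.180994, Gamma_ttt = 0.000000; k3 = (1.397110, 1.281980, -0.245413, 0.648345)
  k4: at (s, t) = (0.614493, -0.301904), (ds/dtau, dt/dtau) = (1.372418, 1.346894); Gamma_sss = 0.000000, Gamma_sst = 0.000000, Gamma_stt = 0.145554, Gamma_tss = 0.000000, Gamma_tst = -0.185684, Gamma_ttt = 0.000000; k4 = (1.372418, 1.346894, -0.264054, 0.686473)
  Y <- Y + (h/6)(k1 + 2k2 + 2k3 + k4): s = 0.6146, t = -0.3021, ds/dtau = 1.3725, dt/dtau = 1.3469

Answer: s = 0.6146, t = -0.3021, ds/dtau = 1.3725, dt/dtau = 1.3469


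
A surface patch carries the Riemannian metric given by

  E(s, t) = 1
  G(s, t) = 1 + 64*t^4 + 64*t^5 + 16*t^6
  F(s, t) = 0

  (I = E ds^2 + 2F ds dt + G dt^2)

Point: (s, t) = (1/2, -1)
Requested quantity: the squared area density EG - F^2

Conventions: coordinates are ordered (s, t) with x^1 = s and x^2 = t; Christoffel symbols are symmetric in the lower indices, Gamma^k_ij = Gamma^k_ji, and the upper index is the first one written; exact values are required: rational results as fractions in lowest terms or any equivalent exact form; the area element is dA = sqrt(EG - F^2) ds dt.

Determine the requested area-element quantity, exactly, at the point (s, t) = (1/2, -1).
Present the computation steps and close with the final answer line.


E = 1, F = 0, G = 17; EG - F^2 = 17

Answer: EG - F^2 = 17


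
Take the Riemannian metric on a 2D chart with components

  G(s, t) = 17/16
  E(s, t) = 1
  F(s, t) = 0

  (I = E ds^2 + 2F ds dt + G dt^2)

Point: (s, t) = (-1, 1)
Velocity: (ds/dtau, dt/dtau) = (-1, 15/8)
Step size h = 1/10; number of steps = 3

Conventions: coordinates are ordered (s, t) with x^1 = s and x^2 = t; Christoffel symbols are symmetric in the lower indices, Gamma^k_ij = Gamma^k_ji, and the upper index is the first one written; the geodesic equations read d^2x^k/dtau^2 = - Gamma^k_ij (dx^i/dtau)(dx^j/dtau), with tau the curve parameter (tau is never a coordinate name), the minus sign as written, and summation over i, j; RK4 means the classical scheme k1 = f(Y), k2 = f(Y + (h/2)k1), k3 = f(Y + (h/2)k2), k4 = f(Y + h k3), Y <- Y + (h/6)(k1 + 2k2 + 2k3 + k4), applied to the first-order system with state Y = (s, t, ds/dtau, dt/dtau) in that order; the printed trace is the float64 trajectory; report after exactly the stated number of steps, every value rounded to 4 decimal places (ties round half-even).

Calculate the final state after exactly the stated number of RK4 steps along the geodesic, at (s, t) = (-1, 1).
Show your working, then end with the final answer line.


f(Y) = (ds/dtau, dt/dtau, -Gamma^s_ij Y'^i Y'^j, -Gamma^t_ij Y'^i Y'^j) with the Gammas evaluated at the stage position; h = 0.100000; intermediate values shown to 6 dp
step 0: s = -1.0000, t = 1.0000, ds/dtau = -1.0000, dt/dtau = 1.8750
step 1:
  k1: at (s, t) = (-1.000000, 1.000000), (ds/dtau, dt/dtau) = (-1.000000, 1.875000); Gamma_sss = 0.000000, Gamma_sst = 0.000000, Gamma_stt = 0.000000, Gamma_tss = 0.000000, Gamma_tst = 0.000000, Gamma_ttt = 0.000000; k1 = (-1.000000, 1.875000, 0.000000, 0.000000)
  k2: at (s, t) = (-1.050000, 1.093750), (ds/dtau, dt/dtau) = (-1.000000, 1.875000); Gamma_sss = 0.000000, Gamma_sst = 0.000000, Gamma_stt = 0.000000, Gamma_tss = 0.000000, Gamma_tst = 0.000000, Gamma_ttt = 0.000000; k2 = (-1.000000, 1.875000, 0.000000, 0.000000)
  k3: at (s, t) = (-1.050000, 1.093750), (ds/dtau, dt/dtau) = (-1.000000, 1.875000); Gamma_sss = 0.000000, Gamma_sst = 0.000000, Gamma_stt = 0.000000, Gamma_tss = 0.000000, Gamma_tst = 0.000000, Gamma_ttt = 0.000000; k3 = (-1.000000, 1.875000, 0.000000, 0.000000)
  k4: at (s, t) = (-1.100000, 1.187500), (ds/dtau, dt/dtau) = (-1.000000, 1.875000); Gamma_sss = 0.000000, Gamma_sst = 0.000000, Gamma_stt = 0.000000, Gamma_tss = 0.000000, Gamma_tst = 0.000000, Gamma_ttt = 0.000000; k4 = (-1.000000, 1.875000, 0.000000, 0.000000)
  Y <- Y + (h/6)(k1 + 2k2 + 2k3 + k4): s = -1.1000, t = 1.1875, ds/dtau = -1.0000, dt/dtau = 1.8750
step 2:
  k1: at (s, t) = (-1.100000, 1.187500), (ds/dtau, dt/dtau) = (-1.000000, 1.875000); Gamma_sss = 0.000000, Gamma_sst = 0.000000, Gamma_stt = 0.000000, Gamma_tss = 0.000000, Gamma_tst = 0.000000, Gamma_ttt = 0.000000; k1 = (-1.000000, 1.875000, 0.000000, 0.000000)
  k2: at (s, t) = (-1.150000, 1.281250), (ds/dtau, dt/dtau) = (-1.000000, 1.875000); Gamma_sss = 0.000000, Gamma_sst = 0.000000, Gamma_stt = 0.000000, Gamma_tss = 0.000000, Gamma_tst = 0.000000, Gamma_ttt = 0.000000; k2 = (-1.000000, 1.875000, 0.000000, 0.000000)
  k3: at (s, t) = (-1.150000, 1.281250), (ds/dtau, dt/dtau) = (-1.000000, 1.875000); Gamma_sss = 0.000000, Gamma_sst = 0.000000, Gamma_stt = 0.000000, Gamma_tss = 0.000000, Gamma_tst = 0.000000, Gamma_ttt = 0.000000; k3 = (-1.000000, 1.875000, 0.000000, 0.000000)
  k4: at (s, t) = (-1.200000, 1.375000), (ds/dtau, dt/dtau) = (-1.000000, 1.875000); Gamma_sss = 0.000000, Gamma_sst = 0.000000, Gamma_stt = 0.000000, Gamma_tss = 0.000000, Gamma_tst = 0.000000, Gamma_ttt = 0.000000; k4 = (-1.000000, 1.875000, 0.000000, 0.000000)
  Y <- Y + (h/6)(k1 + 2k2 + 2k3 + k4): s = -1.2000, t = 1.3750, ds/dtau = -1.0000, dt/dtau = 1.8750
step 3:
  k1: at (s, t) = (-1.200000, 1.375000), (ds/dtau, dt/dtau) = (-1.000000, 1.875000); Gamma_sss = 0.000000, Gamma_sst = 0.000000, Gamma_stt = 0.000000, Gamma_tss = 0.000000, Gamma_tst = 0.000000, Gamma_ttt = 0.000000; k1 = (-1.000000, 1.875000, 0.000000, 0.000000)
  k2: at (s, t) = (-1.250000, 1.468750), (ds/dtau, dt/dtau) = (-1.000000, 1.875000); Gamma_sss = 0.000000, Gamma_sst = 0.000000, Gamma_stt = 0.000000, Gamma_tss = 0.000000, Gamma_tst = 0.000000, Gamma_ttt = 0.000000; k2 = (-1.000000, 1.875000, 0.000000, 0.000000)
  k3: at (s, t) = (-1.250000, 1.468750), (ds/dtau, dt/dtau) = (-1.000000, 1.875000); Gamma_sss = 0.000000, Gamma_sst = 0.000000, Gamma_stt = 0.000000, Gamma_tss = 0.000000, Gamma_tst = 0.000000, Gamma_ttt = 0.000000; k3 = (-1.000000, 1.875000, 0.000000, 0.000000)
  k4: at (s, t) = (-1.300000, 1.562500), (ds/dtau, dt/dtau) = (-1.000000, 1.875000); Gamma_sss = 0.000000, Gamma_sst = 0.000000, Gamma_stt = 0.000000, Gamma_tss = 0.000000, Gamma_tst = 0.000000, Gamma_ttt = 0.000000; k4 = (-1.000000, 1.875000, 0.000000, 0.000000)
  Y <- Y + (h/6)(k1 + 2k2 + 2k3 + k4): s = -1.3000, t = 1.5625, ds/dtau = -1.0000, dt/dtau = 1.8750

Answer: s = -1.3000, t = 1.5625, ds/dtau = -1.0000, dt/dtau = 1.8750


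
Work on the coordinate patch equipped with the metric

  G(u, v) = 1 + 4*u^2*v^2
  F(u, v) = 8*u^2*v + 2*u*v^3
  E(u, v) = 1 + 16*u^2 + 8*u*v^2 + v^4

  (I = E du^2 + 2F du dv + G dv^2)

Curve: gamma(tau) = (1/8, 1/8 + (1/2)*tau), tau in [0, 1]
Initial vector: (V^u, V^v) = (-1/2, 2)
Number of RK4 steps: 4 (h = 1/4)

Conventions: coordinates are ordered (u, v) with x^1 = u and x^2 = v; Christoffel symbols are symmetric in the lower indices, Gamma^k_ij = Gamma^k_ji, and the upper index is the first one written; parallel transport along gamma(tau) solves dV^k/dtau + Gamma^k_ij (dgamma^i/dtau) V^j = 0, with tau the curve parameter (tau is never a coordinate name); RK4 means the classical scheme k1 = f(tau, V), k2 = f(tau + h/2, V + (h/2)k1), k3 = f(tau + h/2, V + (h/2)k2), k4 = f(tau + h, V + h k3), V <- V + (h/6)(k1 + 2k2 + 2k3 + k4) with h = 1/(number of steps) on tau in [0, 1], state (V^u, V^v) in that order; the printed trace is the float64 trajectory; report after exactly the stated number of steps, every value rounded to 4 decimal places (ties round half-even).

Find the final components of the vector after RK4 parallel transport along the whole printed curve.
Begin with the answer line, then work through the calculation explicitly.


Answer: V^u = -0.5221, V^v = 1.9981

gamma'(tau) = (0, 1/2); f(tau, V)^k = -Gamma^k_ij(gamma(tau)) gamma'^i(tau) V^j; h = 1/4; intermediate values shown to 6 dp
curve data and Christoffel symbols at the stage parameters:
  tau = 0.000000: gamma = (0.125000, 0.125000), gamma' = (0.000000, 0.500000); Gamma_uuu = 1.628059, Gamma_uuv = 0.101754, Gamma_uvv = 0.101754, Gamma_vuu = 0.098670, Gamma_vuv = 0.006167, Gamma_vvv = 0.006167
  tau = 0.125000: gamma = (0.125000, 0.187500), gamma' = (0.000000, 0.500000); Gamma_uuu = 1.661216, Gamma_uuv = 0.155739, Gamma_uvv = 0.103826, Gamma_vuu = 0.145508, Gamma_vuv = 0.013641, Gamma_vvv = 0.009094
  tau = 0.250000: gamma = (0.125000, 0.250000), gamma' = (0.000000, 0.500000); Gamma_uuu = 1.704142, Gamma_uuv = 0.213018, Gamma_uvv = 0.106509, Gamma_vuu = 0.189349, Gamma_vuv = 0.023669, Gamma_vvv = 0.011834
  tau = 0.375000: gamma = (0.125000, 0.312500), gamma' = (0.000000, 0.500000); Gamma_uuu = 1.753562, Gamma_uuv = 0.273994, Gamma_uvv = 0.109598, Gamma_vuu = 0.229224, Gamma_vuv = 0.035816, Gamma_vvv = 0.014326
  tau = 0.500000: gamma = (0.125000, 0.375000), gamma' = (0.000000, 0.500000); Gamma_uuu = 1.805608, Gamma_uuv = 0.338552, Gamma_uvv = 0.112851, Gamma_vuu = 0.264235, Gamma_vuv = 0.049544, Gamma_vvv = 0.016515
  tau = 0.625000: gamma = (0.125000, 0.437500), gamma' = (0.000000, 0.500000); Gamma_uuu = 1.856117, Gamma_uuv = 0.406026, Gamma_uvv = 0.116007, Gamma_vuu = 0.293623, Gamma_vuv = 0.064230, Gamma_vvv = 0.018351
  tau = 0.750000: gamma = (0.125000, 0.500000), gamma' = (0.000000, 0.500000); Gamma_uuu = 1.900990, Gamma_uuv = 0.475248, Gamma_uvv = 0.118812, Gamma_vuu = 0.316832, Gamma_vuv = 0.079208, Gamma_vvv = 0.019802
  tau = 0.875000: gamma = (0.125000, 0.562500), gamma' = (0.000000, 0.500000); Gamma_uuu = 1.936569, Gamma_uuv = 0.544660, Gamma_uvv = 0.121036, Gamma_vuu = 0.333572, Gamma_vuv = 0.093817, Gamma_vvv = 0.020848
  tau = 1.000000: gamma = (0.125000, 0.625000), gamma' = (0.000000, 0.500000); Gamma_uuu = 1.959973, Gamma_uuv = 0.612492, Gamma_uvv = 0.122498, Gamma_vuu = 0.343855, Gamma_vuv = 0.107455, Gamma_vvv = 0.021491
step 0: V^u = -0.5000, V^v = 2.0000
step 1: k1 = (-0.076315, -0.004625), k2 = (-0.064118, -0.005616), k3 = (-0.064231, -0.005626), k4 = (-0.051469, -0.005719); V <- V + (h/6)(k1 + 2k2 + 2k3 + k4): V^u = -0.5160, V^v = 1.9986
step 2: k1 = (-0.051475, -0.005719), k2 = (-0.037909, -0.004955), k3 = (-0.038146, -0.004986), k4 = (-0.023739, -0.003474); V <- V + (h/6)(k1 + 2k2 + 2k3 + k4): V^u = -0.5255, V^v = 1.9974
step 3: k1 = (-0.023752, -0.003476), k2 = (-0.008548, -0.001352), k3 = (-0.008949, -0.001416), k4 = (0.006763, 0.001127); V <- V + (h/6)(k1 + 2k2 + 2k3 + k4): V^u = -0.5277, V^v = 1.9971
step 4: k1 = (0.006745, 0.001124), k2 = (0.022599, 0.003893), k3 = (0.022039, 0.003796), k4 = (0.037527, 0.006584); V <- V + (h/6)(k1 + 2k2 + 2k3 + k4): V^u = -0.5221, V^v = 1.9981


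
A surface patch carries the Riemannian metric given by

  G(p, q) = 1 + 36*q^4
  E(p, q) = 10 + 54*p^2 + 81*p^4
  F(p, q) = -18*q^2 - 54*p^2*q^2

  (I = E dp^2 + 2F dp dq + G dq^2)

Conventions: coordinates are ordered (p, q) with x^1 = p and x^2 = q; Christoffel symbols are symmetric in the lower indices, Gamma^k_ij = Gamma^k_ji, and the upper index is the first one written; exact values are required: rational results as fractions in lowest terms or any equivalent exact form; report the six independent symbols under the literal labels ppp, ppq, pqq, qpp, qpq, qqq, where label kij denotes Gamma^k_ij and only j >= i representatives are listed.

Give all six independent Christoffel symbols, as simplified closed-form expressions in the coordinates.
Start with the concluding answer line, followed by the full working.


Answer: Gamma_ppp = (162*p^3 + 54*p)/(81*p^4 + 54*p^2 + 36*q^4 + 10), Gamma_ppq = 0, Gamma_pqq = (-108*p^2*q - 36*q)/(81*p^4 + 54*p^2 + 36*q^4 + 10), Gamma_qpp = -108*p*q^2/(81*p^4 + 54*p^2 + 36*q^4 + 10), Gamma_qpq = 0, Gamma_qqq = 72*q^3/(81*p^4 + 54*p^2 + 36*q^4 + 10)

E = 10 + 54*p^2 + 81*p^4; F = -18*q^2 - 54*p^2*q^2; G = 1 + 36*q^4
Gamma^k_ij = (1/2) g^{kl} (d_i g_jl + d_j g_il - d_l g_ij), with g^inv = (1/(EG-F^2)) [[G, -F], [-F, E]]
first partials: E_p = 108*p + 324*p^3, E_q = 0, F_p = -108*p*q^2, F_q = -36*q - 108*p^2*q, G_p = 0, G_q = 144*q^3
D = EG - F^2 = 10 + 54*p^2 + 36*q^4 + 81*p^4
expanded: Gamma^p_pp = (G E_p - 2F F_p + F E_q)/(2D), Gamma^p_pq = (G E_q - F G_p)/(2D), Gamma^p_qq = (2G F_q - G G_p - F G_q)/(2D), Gamma^q_pp = (2E F_p - E E_q - F E_p)/(2D), Gamma^q_pq = (E G_p - F E_q)/(2D), Gamma^q_qq = (E G_q - 2F F_q + F G_p)/(2D); substitute and cancel common factors


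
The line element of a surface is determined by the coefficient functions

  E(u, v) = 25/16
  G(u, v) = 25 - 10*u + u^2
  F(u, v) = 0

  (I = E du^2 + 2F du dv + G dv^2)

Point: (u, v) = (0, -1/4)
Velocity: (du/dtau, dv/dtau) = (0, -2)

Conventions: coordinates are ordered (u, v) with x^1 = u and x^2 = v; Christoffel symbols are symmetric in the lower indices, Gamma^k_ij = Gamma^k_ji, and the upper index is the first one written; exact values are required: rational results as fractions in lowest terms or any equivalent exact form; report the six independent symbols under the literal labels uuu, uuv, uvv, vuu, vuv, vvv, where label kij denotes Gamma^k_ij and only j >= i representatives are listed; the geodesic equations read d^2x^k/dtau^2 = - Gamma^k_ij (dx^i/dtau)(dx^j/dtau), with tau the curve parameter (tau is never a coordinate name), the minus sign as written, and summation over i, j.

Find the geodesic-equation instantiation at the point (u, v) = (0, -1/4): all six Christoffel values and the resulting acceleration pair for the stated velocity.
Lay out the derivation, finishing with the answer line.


E = 25/16, F = 0, G = 25 at the point
E_u = 0, E_v = 0, F_u = 0, F_v = 0, G_u = -10, G_v = 0
EG - F^2 = 625/16;  g^inv = (16/625) * [[25, 0], [0, 25/16]]
first-kind symbols [ij,l] = (1/2)(d_i g_jl + d_j g_il - d_l g_ij): [uu,u] = E_u/2 = 0, [uu,v] = F_u - E_v/2 = 0, [uv,u] = E_v/2 = 0, [uv,v] = G_u/2 = -5, [vv,u] = F_v - G_u/2 = 5, [vv,v] = G_v/2 = 0
Gamma^u_ij = (G*[ij,u] - F*[ij,v])/(EG - F^2), Gamma^v_ij = (E*[ij,v] - F*[ij,u])/(EG - F^2)
Gamma_uuu = 0, Gamma_uuv = 0, Gamma_uvv = 16/5, Gamma_vuu = 0, Gamma_vuv = -1/5, Gamma_vvv = 0
d^2u/dtau^2 = -(Gamma_uuu*(0)^2 + 2*Gamma_uuv*(0)*(-2) + Gamma_uvv*(-2)^2) = -64/5
d^2v/dtau^2 = -(Gamma_vuu*(0)^2 + 2*Gamma_vuv*(0)*(-2) + Gamma_vvv*(-2)^2) = 0

Answer: Gamma_uuu = 0, Gamma_uuv = 0, Gamma_uvv = 16/5, Gamma_vuu = 0, Gamma_vuv = -1/5, Gamma_vvv = 0; accelerations (d^2u/dtau^2, d^2v/dtau^2) = (-64/5, 0)
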